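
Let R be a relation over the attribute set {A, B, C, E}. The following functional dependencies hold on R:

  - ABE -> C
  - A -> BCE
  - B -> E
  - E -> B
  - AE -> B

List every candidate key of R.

Attribute A never appears on the right-hand side of any dependency, so A must belong to every candidate key.
{A}⁺ = {A, B, C, E}, which is all of the schema, so {A} is the only candidate key.

{A}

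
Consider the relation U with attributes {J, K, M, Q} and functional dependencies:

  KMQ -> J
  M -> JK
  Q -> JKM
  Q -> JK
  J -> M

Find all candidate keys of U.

{Q}

Attribute Q never appears on the right-hand side of any dependency, so Q must belong to every candidate key.
{Q}⁺ = {J, K, M, Q}, which is all of the schema, so {Q} is the only candidate key.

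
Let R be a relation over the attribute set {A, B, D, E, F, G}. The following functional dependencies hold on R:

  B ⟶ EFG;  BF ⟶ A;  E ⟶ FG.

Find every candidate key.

(B, D)

Attributes B, D never appear on any right-hand side, so every candidate key must contain {B, D}.
{B, D}⁺ = {A, B, D, E, F, G}, which is all of the schema, so {B, D} is the only candidate key.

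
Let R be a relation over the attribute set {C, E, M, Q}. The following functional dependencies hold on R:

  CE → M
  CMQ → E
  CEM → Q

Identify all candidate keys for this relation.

Attribute C never appears on the right-hand side of any dependency, so C must belong to every candidate key.
{C}⁺ = {C}, which is not all of the schema, so we must add further attributes.
{C, E}⁺: CE→M adds M; CEM→Q adds Q → {C, E, M, Q}. Minimal: {E}⁺ = {E}; {C}⁺ = {C} — none reach the full schema.
{C, M, Q}⁺: CMQ→E adds E → {C, E, M, Q}. Minimal: {M, Q}⁺ = {M, Q}; {C, Q}⁺ = {C, Q}; {C, M}⁺ = {C, M} — none reach the full schema.
Any other superkey contains one of these as a subset, so there are no further candidate keys.

CE; CMQ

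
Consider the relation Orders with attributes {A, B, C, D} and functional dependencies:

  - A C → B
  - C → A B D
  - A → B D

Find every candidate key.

{C}

{C}⁺: C→ABD adds A, B, D → {A, B, C, D}.
No other minimal superkey exists.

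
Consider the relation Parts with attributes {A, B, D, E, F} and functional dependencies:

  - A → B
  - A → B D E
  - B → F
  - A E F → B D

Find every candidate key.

Attribute A never appears on the right-hand side of any dependency, so A must belong to every candidate key.
{A}⁺ = {A, B, D, E, F}, which is all of the schema, so {A} is the only candidate key.

A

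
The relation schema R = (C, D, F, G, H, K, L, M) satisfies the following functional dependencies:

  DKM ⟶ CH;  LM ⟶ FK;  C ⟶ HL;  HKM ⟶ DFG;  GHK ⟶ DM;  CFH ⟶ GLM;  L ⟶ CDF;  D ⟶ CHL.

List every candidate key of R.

{C}⁺: C→HL adds H, L; L→CDF adds D, F; CFH→GLM adds G, M; LM→FK adds K → {C, D, F, G, H, K, L, M}.
{D}⁺: D→CHL adds C, H, L; L→CDF adds F; CFH→GLM adds G, M; LM→FK adds K → {C, D, F, G, H, K, L, M}.
{L}⁺: L→CDF adds C, D, F; D→CHL adds H; CFH→GLM adds G, M; LM→FK adds K → {C, D, F, G, H, K, L, M}.
{G, H, K}⁺: GHK→DM adds D, M; D→CHL adds C, L; LM→FK adds F → {C, D, F, G, H, K, L, M}. Minimal: {H, K}⁺ = {H, K}; {G, K}⁺ = {G, K}; {G, H}⁺ = {G, H} — none reach the full schema.
{H, K, M}⁺: HKM→DFG adds D, F, G; D→CHL adds C, L → {C, D, F, G, H, K, L, M}. Minimal: {K, M}⁺ = {K, M}; {H, M}⁺ = {H, M}; {H, K}⁺ = {H, K} — none reach the full schema.
Any other superkey contains one of these as a subset, so there are no further candidate keys.

{C}, {D}, {L}, {G, H, K}, {H, K, M}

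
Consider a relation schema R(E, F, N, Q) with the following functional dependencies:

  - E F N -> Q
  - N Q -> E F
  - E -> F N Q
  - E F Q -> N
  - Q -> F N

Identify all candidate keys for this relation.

{E}⁺: E→FNQ adds F, N, Q → {E, F, N, Q}.
{Q}⁺: Q→FN adds F, N; NQ→EF adds E → {E, F, N, Q}.

(E), (Q)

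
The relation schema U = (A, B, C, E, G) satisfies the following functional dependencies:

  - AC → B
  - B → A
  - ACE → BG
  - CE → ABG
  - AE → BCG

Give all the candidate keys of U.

Attribute E never appears on the right-hand side of any dependency, so E must belong to every candidate key.
{E}⁺ = {E}, which is not all of the schema, so we must add further attributes.
{A, E}⁺: AE→BCG adds B, C, G → {A, B, C, E, G}. Minimal: {E}⁺ = {E}; {A}⁺ = {A} — none reach the full schema.
{B, E}⁺: B→A adds A; AE→BCG adds C, G → {A, B, C, E, G}. Minimal: {E}⁺ = {E}; {B}⁺ = {A, B} — none reach the full schema.
{C, E}⁺: CE→ABG adds A, B, G → {A, B, C, E, G}. Minimal: {E}⁺ = {E}; {C}⁺ = {C} — none reach the full schema.

{A, E}; {B, E}; {C, E}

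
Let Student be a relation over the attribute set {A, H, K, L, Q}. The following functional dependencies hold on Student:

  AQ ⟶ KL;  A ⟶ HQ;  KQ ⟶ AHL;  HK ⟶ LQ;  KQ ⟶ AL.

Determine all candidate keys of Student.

{A}⁺: A→HQ adds H, Q; AQ→KL adds K, L → {A, H, K, L, Q}.
{H, K}⁺: HK→LQ adds L, Q; KQ→AL adds A → {A, H, K, L, Q}. Minimal: {K}⁺ = {K}; {H}⁺ = {H} — none reach the full schema.
{K, Q}⁺: KQ→AHL adds A, H, L → {A, H, K, L, Q}. Minimal: {Q}⁺ = {Q}; {K}⁺ = {K} — none reach the full schema.

{A}; {H, K}; {K, Q}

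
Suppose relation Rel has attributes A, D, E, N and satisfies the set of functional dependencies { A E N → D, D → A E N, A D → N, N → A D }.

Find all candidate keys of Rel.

{D}, {N}

{D}⁺: D→AEN adds A, E, N → {A, D, E, N}.
{N}⁺: N→AD adds A, D; D→AEN adds E → {A, D, E, N}.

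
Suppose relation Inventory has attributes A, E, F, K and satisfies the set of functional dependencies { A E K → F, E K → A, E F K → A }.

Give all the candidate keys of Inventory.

{E, K}⁺: EK→A adds A; AEK→F adds F → {A, E, F, K}. Minimal: {K}⁺ = {K}; {E}⁺ = {E} — none reach the full schema.
No other minimal superkey exists.

EK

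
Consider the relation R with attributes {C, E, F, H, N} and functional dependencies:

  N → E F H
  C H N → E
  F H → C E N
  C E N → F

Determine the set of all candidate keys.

{N}, {F, H}

{N}⁺: N→EFH adds E, F, H; FH→CEN adds C → {C, E, F, H, N}.
{F, H}⁺: FH→CEN adds C, E, N → {C, E, F, H, N}.
Any other superkey contains one of these as a subset, so there are no further candidate keys.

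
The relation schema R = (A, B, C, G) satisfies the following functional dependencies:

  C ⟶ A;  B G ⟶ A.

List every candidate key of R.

Attributes B, C, G never appear on any right-hand side, so every candidate key must contain {B, C, G}.
{B, C, G}⁺ = {A, B, C, G}, which is all of the schema, so {B, C, G} is the only candidate key.

BCG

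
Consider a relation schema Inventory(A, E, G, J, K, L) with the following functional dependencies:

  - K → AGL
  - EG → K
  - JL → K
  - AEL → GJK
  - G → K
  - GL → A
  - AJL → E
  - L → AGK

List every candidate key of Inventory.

{E, G}⁺: EG→K adds K; K→AGL adds A, L; AEL→GJK adds J → {A, E, G, J, K, L}. Minimal: {G}⁺ = {A, G, K, L}; {E}⁺ = {E} — none reach the full schema.
{E, K}⁺: K→AGL adds A, G, L; AEL→GJK adds J → {A, E, G, J, K, L}. Minimal: {K}⁺ = {A, G, K, L}; {E}⁺ = {E} — none reach the full schema.
{E, L}⁺: L→AGK adds A, G, K; AEL→GJK adds J → {A, E, G, J, K, L}. Minimal: {L}⁺ = {A, G, K, L}; {E}⁺ = {E} — none reach the full schema.
{G, J}⁺: G→K adds K; K→AGL adds A, L; AJL→E adds E → {A, E, G, J, K, L}. Minimal: {J}⁺ = {J}; {G}⁺ = {A, G, K, L} — none reach the full schema.
{J, K}⁺: K→AGL adds A, G, L; AJL→E adds E → {A, E, G, J, K, L}. Minimal: {K}⁺ = {A, G, K, L}; {J}⁺ = {J} — none reach the full schema.
{J, L}⁺: JL→K adds K; L→AGK adds A, G; AJL→E adds E → {A, E, G, J, K, L}. Minimal: {L}⁺ = {A, G, K, L}; {J}⁺ = {J} — none reach the full schema.
Any other superkey contains one of these as a subset, so there are no further candidate keys.

{E, G}; {E, K}; {E, L}; {G, J}; {J, K}; {J, L}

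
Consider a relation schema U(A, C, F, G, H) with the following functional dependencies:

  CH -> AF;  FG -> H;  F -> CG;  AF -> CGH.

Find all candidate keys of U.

{F}, {C, H}

{F}⁺: F→CG adds C, G; FG→H adds H; CH→AF adds A → {A, C, F, G, H}.
{C, H}⁺: CH→AF adds A, F; F→CG adds G → {A, C, F, G, H}. Minimal: {H}⁺ = {H}; {C}⁺ = {C} — none reach the full schema.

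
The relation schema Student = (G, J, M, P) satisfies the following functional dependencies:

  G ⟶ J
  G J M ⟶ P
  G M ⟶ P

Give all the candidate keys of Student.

GM

Attributes G, M never appear on any right-hand side, so every candidate key must contain {G, M}.
{G, M}⁺ = {G, J, M, P}, which is all of the schema, so {G, M} is the only candidate key.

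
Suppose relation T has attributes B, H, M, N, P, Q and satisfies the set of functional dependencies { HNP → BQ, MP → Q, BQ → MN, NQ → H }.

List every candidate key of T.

{B, M, P}⁺: MP→Q adds Q; BQ→MN adds N; NQ→H adds H → {B, H, M, N, P, Q}.
{B, P, Q}⁺: BQ→MN adds M, N; NQ→H adds H → {B, H, M, N, P, Q}.
{H, N, P}⁺: HNP→BQ adds B, Q; BQ→MN adds M → {B, H, M, N, P, Q}.
{M, N, P}⁺: MP→Q adds Q; NQ→H adds H; HNP→BQ adds B → {B, H, M, N, P, Q}.
{N, P, Q}⁺: NQ→H adds H; HNP→BQ adds B; BQ→MN adds M → {B, H, M, N, P, Q}.

{B, M, P}, {B, P, Q}, {H, N, P}, {M, N, P}, {N, P, Q}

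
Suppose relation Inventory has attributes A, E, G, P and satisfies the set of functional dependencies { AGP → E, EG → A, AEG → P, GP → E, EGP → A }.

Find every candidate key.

EG, GP

Attribute G never appears on the right-hand side of any dependency, so G must belong to every candidate key.
{G}⁺ = {G}, which is not all of the schema, so we must add further attributes.
{E, G}⁺: EG→A adds A; AEG→P adds P → {A, E, G, P}. Minimal: {G}⁺ = {G}; {E}⁺ = {E} — none reach the full schema.
{G, P}⁺: GP→E adds E; EGP→A adds A → {A, E, G, P}. Minimal: {P}⁺ = {P}; {G}⁺ = {G} — none reach the full schema.
Any other superkey contains one of these as a subset, so there are no further candidate keys.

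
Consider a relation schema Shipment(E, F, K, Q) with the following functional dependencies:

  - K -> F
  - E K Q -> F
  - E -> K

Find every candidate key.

{E, Q}⁺: E→K adds K; K→F adds F → {E, F, K, Q}. Minimal: {Q}⁺ = {Q}; {E}⁺ = {E, F, K} — none reach the full schema.
No other minimal superkey exists.

EQ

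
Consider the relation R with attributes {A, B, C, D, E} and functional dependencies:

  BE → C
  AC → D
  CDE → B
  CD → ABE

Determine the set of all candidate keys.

{A, C}, {C, D}, {A, B, E}, {B, D, E}

{A, C}⁺: AC→D adds D; CD→ABE adds B, E → {A, B, C, D, E}.
{C, D}⁺: CD→ABE adds A, B, E → {A, B, C, D, E}.
{A, B, E}⁺: BE→C adds C; AC→D adds D → {A, B, C, D, E}.
{B, D, E}⁺: BE→C adds C; CD→ABE adds A → {A, B, C, D, E}.
Any other superkey contains one of these as a subset, so there are no further candidate keys.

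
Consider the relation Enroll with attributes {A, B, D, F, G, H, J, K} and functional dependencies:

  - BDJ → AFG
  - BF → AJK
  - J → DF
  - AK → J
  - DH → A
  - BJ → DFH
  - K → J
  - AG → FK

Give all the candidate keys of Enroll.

{B, F}⁺: BF→AJK adds A, J, K; J→DF adds D; BJ→DFH adds H; BDJ→AFG adds G → {A, B, D, F, G, H, J, K}. Minimal: {F}⁺ = {F}; {B}⁺ = {B} — none reach the full schema.
{B, J}⁺: J→DF adds D, F; BJ→DFH adds H; BDJ→AFG adds A, G; BF→AJK adds K → {A, B, D, F, G, H, J, K}. Minimal: {J}⁺ = {D, F, J}; {B}⁺ = {B} — none reach the full schema.
{B, K}⁺: K→J adds J; J→DF adds D, F; BJ→DFH adds H; BDJ→AFG adds A, G → {A, B, D, F, G, H, J, K}. Minimal: {K}⁺ = {D, F, J, K}; {B}⁺ = {B} — none reach the full schema.
{A, B, G}⁺: AG→FK adds F, K; BF→AJK adds J; J→DF adds D; BJ→DFH adds H → {A, B, D, F, G, H, J, K}. Minimal: {B, G}⁺ = {B, G}; {A, G}⁺ = {A, D, F, G, J, K}; {A, B}⁺ = {A, B} — none reach the full schema.
{B, D, G, H}⁺: DH→A adds A; AG→FK adds F, K; BF→AJK adds J → {A, B, D, F, G, H, J, K}. Minimal: {D, G, H}⁺ = {A, D, F, G, H, J, K}; {B, G, H}⁺ = {B, G, H}; {B, D, H}⁺ = {A, B, D, H}; … — none reach the full schema.
Any other superkey contains one of these as a subset, so there are no further candidate keys.

(B, F), (B, J), (B, K), (A, B, G), (B, D, G, H)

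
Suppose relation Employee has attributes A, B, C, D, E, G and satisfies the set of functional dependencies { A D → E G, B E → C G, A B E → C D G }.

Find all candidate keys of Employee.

Attributes A, B never appear on any right-hand side, so every candidate key must contain {A, B}.
{A, B}⁺ = {A, B}, which is not all of the schema, so we must add further attributes.
{A, B, D}⁺: AD→EG adds E, G; BE→CG adds C → {A, B, C, D, E, G}. Minimal: {B, D}⁺ = {B, D}; {A, D}⁺ = {A, D, E, G}; {A, B}⁺ = {A, B} — none reach the full schema.
{A, B, E}⁺: BE→CG adds C, G; ABE→CDG adds D → {A, B, C, D, E, G}. Minimal: {B, E}⁺ = {B, C, E, G}; {A, E}⁺ = {A, E}; {A, B}⁺ = {A, B} — none reach the full schema.
Any other superkey contains one of these as a subset, so there are no further candidate keys.

{A, B, D}, {A, B, E}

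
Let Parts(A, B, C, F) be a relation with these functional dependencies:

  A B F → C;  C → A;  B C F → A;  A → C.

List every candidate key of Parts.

ABF, BCF

Attributes B, F never appear on any right-hand side, so every candidate key must contain {B, F}.
{B, F}⁺ = {B, F}, which is not all of the schema, so we must add further attributes.
{A, B, F}⁺: ABF→C adds C → {A, B, C, F}.
{B, C, F}⁺: C→A adds A → {A, B, C, F}.
Any other superkey contains one of these as a subset, so there are no further candidate keys.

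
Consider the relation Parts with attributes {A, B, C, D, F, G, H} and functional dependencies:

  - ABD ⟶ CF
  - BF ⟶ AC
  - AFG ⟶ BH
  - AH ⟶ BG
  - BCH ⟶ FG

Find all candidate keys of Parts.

Attribute D never appears on the right-hand side of any dependency, so D must belong to every candidate key.
{D}⁺ = {D}, which is not all of the schema, so we must add further attributes.
{A, D, H}⁺: AH→BG adds B, G; ABD→CF adds C, F → {A, B, C, D, F, G, H}. Minimal: {D, H}⁺ = {D, H}; {A, H}⁺ = {A, B, G, H}; {A, D}⁺ = {A, D} — none reach the full schema.
{A, B, D, G}⁺: ABD→CF adds C, F; AFG→BH adds H → {A, B, C, D, F, G, H}. Minimal: {B, D, G}⁺ = {B, D, G}; {A, D, G}⁺ = {A, D, G}; {A, B, G}⁺ = {A, B, G}; … — none reach the full schema.
{A, D, F, G}⁺: AFG→BH adds B, H; ABD→CF adds C → {A, B, C, D, F, G, H}. Minimal: {D, F, G}⁺ = {D, F, G}; {A, F, G}⁺ = {A, B, C, F, G, H}; {A, D, G}⁺ = {A, D, G}; … — none reach the full schema.
{B, C, D, H}⁺: BCH→FG adds F, G; BF→AC adds A → {A, B, C, D, F, G, H}. Minimal: {C, D, H}⁺ = {C, D, H}; {B, D, H}⁺ = {B, D, H}; {B, C, H}⁺ = {A, B, C, F, G, H}; … — none reach the full schema.
{B, D, F, G}⁺: BF→AC adds A, C; AFG→BH adds H → {A, B, C, D, F, G, H}. Minimal: {D, F, G}⁺ = {D, F, G}; {B, F, G}⁺ = {A, B, C, F, G, H}; {B, D, G}⁺ = {B, D, G}; … — none reach the full schema.
{B, D, F, H}⁺: BF→AC adds A, C; AH→BG adds G → {A, B, C, D, F, G, H}. Minimal: {D, F, H}⁺ = {D, F, H}; {B, F, H}⁺ = {A, B, C, F, G, H}; {B, D, H}⁺ = {B, D, H}; … — none reach the full schema.
Any other superkey contains one of these as a subset, so there are no further candidate keys.

(A, D, H), (A, B, D, G), (A, D, F, G), (B, C, D, H), (B, D, F, G), (B, D, F, H)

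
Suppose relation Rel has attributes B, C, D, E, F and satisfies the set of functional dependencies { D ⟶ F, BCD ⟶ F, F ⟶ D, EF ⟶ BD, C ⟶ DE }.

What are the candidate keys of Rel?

(C)

Attribute C never appears on the right-hand side of any dependency, so C must belong to every candidate key.
{C}⁺ = {B, C, D, E, F}, which is all of the schema, so {C} is the only candidate key.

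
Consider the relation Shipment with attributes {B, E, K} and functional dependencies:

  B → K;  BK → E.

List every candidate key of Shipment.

{B}

Attribute B never appears on the right-hand side of any dependency, so B must belong to every candidate key.
{B}⁺ = {B, E, K}, which is all of the schema, so {B} is the only candidate key.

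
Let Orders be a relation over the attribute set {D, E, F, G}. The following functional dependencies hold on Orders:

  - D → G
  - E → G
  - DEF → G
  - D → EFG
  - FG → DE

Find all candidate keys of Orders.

{D}, {E, F}, {F, G}

{D}⁺: D→G adds G; D→EFG adds E, F → {D, E, F, G}.
{E, F}⁺: E→G adds G; FG→DE adds D → {D, E, F, G}.
{F, G}⁺: FG→DE adds D, E → {D, E, F, G}.
Any other superkey contains one of these as a subset, so there are no further candidate keys.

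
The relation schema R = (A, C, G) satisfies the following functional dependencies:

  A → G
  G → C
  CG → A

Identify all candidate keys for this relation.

{A}, {G}

{A}⁺: A→G adds G; G→C adds C → {A, C, G}.
{G}⁺: G→C adds C; CG→A adds A → {A, C, G}.
Any other superkey contains one of these as a subset, so there are no further candidate keys.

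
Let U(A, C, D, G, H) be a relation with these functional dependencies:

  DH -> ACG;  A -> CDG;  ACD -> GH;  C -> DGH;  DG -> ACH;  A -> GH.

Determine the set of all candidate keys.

{A}, {C}, {D, G}, {D, H}

{A}⁺: A→CDG adds C, D, G; ACD→GH adds H → {A, C, D, G, H}.
{C}⁺: C→DGH adds D, G, H; DG→ACH adds A → {A, C, D, G, H}.
{D, G}⁺: DG→ACH adds A, C, H → {A, C, D, G, H}.
{D, H}⁺: DH→ACG adds A, C, G → {A, C, D, G, H}.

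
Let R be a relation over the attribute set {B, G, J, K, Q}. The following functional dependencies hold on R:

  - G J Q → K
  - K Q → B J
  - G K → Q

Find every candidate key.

Attribute G never appears on the right-hand side of any dependency, so G must belong to every candidate key.
{G}⁺ = {G}, which is not all of the schema, so we must add further attributes.
{G, K}⁺: GK→Q adds Q; KQ→BJ adds B, J → {B, G, J, K, Q}. Minimal: {K}⁺ = {K}; {G}⁺ = {G} — none reach the full schema.
{G, J, Q}⁺: GJQ→K adds K; KQ→BJ adds B → {B, G, J, K, Q}. Minimal: {J, Q}⁺ = {J, Q}; {G, Q}⁺ = {G, Q}; {G, J}⁺ = {G, J} — none reach the full schema.
Any other superkey contains one of these as a subset, so there are no further candidate keys.

{G, K}, {G, J, Q}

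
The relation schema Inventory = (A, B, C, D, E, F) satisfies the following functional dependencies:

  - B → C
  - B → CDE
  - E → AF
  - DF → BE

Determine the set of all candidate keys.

{B}⁺: B→C adds C; B→CDE adds D, E; E→AF adds A, F → {A, B, C, D, E, F}.
{D, E}⁺: E→AF adds A, F; DF→BE adds B; B→C adds C → {A, B, C, D, E, F}.
{D, F}⁺: DF→BE adds B, E; B→C adds C; E→AF adds A → {A, B, C, D, E, F}.
Any other superkey contains one of these as a subset, so there are no further candidate keys.

B, DE, DF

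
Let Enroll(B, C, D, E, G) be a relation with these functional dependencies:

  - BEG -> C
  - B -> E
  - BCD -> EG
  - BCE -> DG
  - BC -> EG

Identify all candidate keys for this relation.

Attribute B never appears on the right-hand side of any dependency, so B must belong to every candidate key.
{B}⁺ = {B, E}, which is not all of the schema, so we must add further attributes.
{B, C}⁺: B→E adds E; BCE→DG adds D, G → {B, C, D, E, G}. Minimal: {C}⁺ = {C}; {B}⁺ = {B, E} — none reach the full schema.
{B, G}⁺: B→E adds E; BEG→C adds C; BCE→DG adds D → {B, C, D, E, G}. Minimal: {G}⁺ = {G}; {B}⁺ = {B, E} — none reach the full schema.

BC; BG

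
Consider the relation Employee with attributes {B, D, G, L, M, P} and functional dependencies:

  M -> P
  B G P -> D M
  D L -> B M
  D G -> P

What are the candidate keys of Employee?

{D, G, L}; {B, G, L, M}; {B, G, L, P}

Attributes G, L never appear on any right-hand side, so every candidate key must contain {G, L}.
{G, L}⁺ = {G, L}, which is not all of the schema, so we must add further attributes.
{D, G, L}⁺: DL→BM adds B, M; DG→P adds P → {B, D, G, L, M, P}.
{B, G, L, M}⁺: M→P adds P; BGP→DM adds D → {B, D, G, L, M, P}.
{B, G, L, P}⁺: BGP→DM adds D, M → {B, D, G, L, M, P}.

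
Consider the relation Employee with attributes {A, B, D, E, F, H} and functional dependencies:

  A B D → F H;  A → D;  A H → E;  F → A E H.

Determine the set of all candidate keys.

(A, B), (B, F)

Attribute B never appears on the right-hand side of any dependency, so B must belong to every candidate key.
{B}⁺ = {B}, which is not all of the schema, so we must add further attributes.
{A, B}⁺: A→D adds D; ABD→FH adds F, H; AH→E adds E → {A, B, D, E, F, H}. Minimal: {B}⁺ = {B}; {A}⁺ = {A, D} — none reach the full schema.
{B, F}⁺: F→AEH adds A, E, H; A→D adds D → {A, B, D, E, F, H}. Minimal: {F}⁺ = {A, D, E, F, H}; {B}⁺ = {B} — none reach the full schema.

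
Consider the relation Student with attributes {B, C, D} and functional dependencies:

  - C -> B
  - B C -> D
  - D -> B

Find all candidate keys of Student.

Attribute C never appears on the right-hand side of any dependency, so C must belong to every candidate key.
{C}⁺ = {B, C, D}, which is all of the schema, so {C} is the only candidate key.

{C}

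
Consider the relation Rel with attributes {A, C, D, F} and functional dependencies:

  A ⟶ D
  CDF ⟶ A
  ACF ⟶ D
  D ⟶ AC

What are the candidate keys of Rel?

{A, F}, {D, F}

Attribute F never appears on the right-hand side of any dependency, so F must belong to every candidate key.
{F}⁺ = {F}, which is not all of the schema, so we must add further attributes.
{A, F}⁺: A→D adds D; D→AC adds C → {A, C, D, F}. Minimal: {F}⁺ = {F}; {A}⁺ = {A, C, D} — none reach the full schema.
{D, F}⁺: D→AC adds A, C → {A, C, D, F}. Minimal: {F}⁺ = {F}; {D}⁺ = {A, C, D} — none reach the full schema.
Any other superkey contains one of these as a subset, so there are no further candidate keys.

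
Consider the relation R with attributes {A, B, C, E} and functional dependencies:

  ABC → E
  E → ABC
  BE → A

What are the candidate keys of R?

{E}⁺: E→ABC adds A, B, C → {A, B, C, E}.
{A, B, C}⁺: ABC→E adds E → {A, B, C, E}. Minimal: {B, C}⁺ = {B, C}; {A, C}⁺ = {A, C}; {A, B}⁺ = {A, B} — none reach the full schema.
Any other superkey contains one of these as a subset, so there are no further candidate keys.

{E}, {A, B, C}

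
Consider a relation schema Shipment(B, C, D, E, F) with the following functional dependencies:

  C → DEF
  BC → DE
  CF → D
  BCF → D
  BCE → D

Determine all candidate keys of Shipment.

Attributes B, C never appear on any right-hand side, so every candidate key must contain {B, C}.
{B, C}⁺ = {B, C, D, E, F}, which is all of the schema, so {B, C} is the only candidate key.

(B, C)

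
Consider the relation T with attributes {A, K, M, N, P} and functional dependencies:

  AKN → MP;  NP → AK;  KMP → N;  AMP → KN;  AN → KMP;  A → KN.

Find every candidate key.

{A}⁺: A→KN adds K, N; AKN→MP adds M, P → {A, K, M, N, P}.
{N, P}⁺: NP→AK adds A, K; AN→KMP adds M → {A, K, M, N, P}. Minimal: {P}⁺ = {P}; {N}⁺ = {N} — none reach the full schema.
{K, M, P}⁺: KMP→N adds N; NP→AK adds A → {A, K, M, N, P}. Minimal: {M, P}⁺ = {M, P}; {K, P}⁺ = {K, P}; {K, M}⁺ = {K, M} — none reach the full schema.
Any other superkey contains one of these as a subset, so there are no further candidate keys.

(A); (N, P); (K, M, P)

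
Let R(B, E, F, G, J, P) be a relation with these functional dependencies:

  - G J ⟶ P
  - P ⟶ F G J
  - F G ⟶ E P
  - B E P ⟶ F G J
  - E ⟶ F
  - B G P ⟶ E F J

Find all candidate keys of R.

(B, P); (B, E, G); (B, F, G); (B, G, J)

Attribute B never appears on the right-hand side of any dependency, so B must belong to every candidate key.
{B}⁺ = {B}, which is not all of the schema, so we must add further attributes.
{B, P}⁺: P→FGJ adds F, G, J; FG→EP adds E → {B, E, F, G, J, P}. Minimal: {P}⁺ = {E, F, G, J, P}; {B}⁺ = {B} — none reach the full schema.
{B, E, G}⁺: E→F adds F; FG→EP adds P; BEP→FGJ adds J → {B, E, F, G, J, P}. Minimal: {E, G}⁺ = {E, F, G, J, P}; {B, G}⁺ = {B, G}; {B, E}⁺ = {B, E, F} — none reach the full schema.
{B, F, G}⁺: FG→EP adds E, P; BEP→FGJ adds J → {B, E, F, G, J, P}. Minimal: {F, G}⁺ = {E, F, G, J, P}; {B, G}⁺ = {B, G}; {B, F}⁺ = {B, F} — none reach the full schema.
{B, G, J}⁺: GJ→P adds P; P→FGJ adds F; FG→EP adds E → {B, E, F, G, J, P}. Minimal: {G, J}⁺ = {E, F, G, J, P}; {B, J}⁺ = {B, J}; {B, G}⁺ = {B, G} — none reach the full schema.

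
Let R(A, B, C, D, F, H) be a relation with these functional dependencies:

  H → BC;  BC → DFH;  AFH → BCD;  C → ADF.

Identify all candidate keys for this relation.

{H}⁺: H→BC adds B, C; BC→DFH adds D, F; C→ADF adds A → {A, B, C, D, F, H}.
{B, C}⁺: BC→DFH adds D, F, H; C→ADF adds A → {A, B, C, D, F, H}. Minimal: {C}⁺ = {A, C, D, F}; {B}⁺ = {B} — none reach the full schema.
Any other superkey contains one of these as a subset, so there are no further candidate keys.

{H}, {B, C}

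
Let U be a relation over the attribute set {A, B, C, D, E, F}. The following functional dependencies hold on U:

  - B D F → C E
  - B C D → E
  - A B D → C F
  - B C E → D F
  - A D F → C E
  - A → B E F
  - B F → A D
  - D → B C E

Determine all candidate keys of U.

{A}⁺: A→BEF adds B, E, F; BF→AD adds D; D→BCE adds C → {A, B, C, D, E, F}.
{D}⁺: D→BCE adds B, C, E; BCE→DF adds F; BF→AD adds A → {A, B, C, D, E, F}.
{B, F}⁺: BF→AD adds A, D; D→BCE adds C, E → {A, B, C, D, E, F}. Minimal: {F}⁺ = {F}; {B}⁺ = {B} — none reach the full schema.
{B, C, E}⁺: BCE→DF adds D, F; BF→AD adds A → {A, B, C, D, E, F}. Minimal: {C, E}⁺ = {C, E}; {B, E}⁺ = {B, E}; {B, C}⁺ = {B, C} — none reach the full schema.

{A}, {D}, {B, F}, {B, C, E}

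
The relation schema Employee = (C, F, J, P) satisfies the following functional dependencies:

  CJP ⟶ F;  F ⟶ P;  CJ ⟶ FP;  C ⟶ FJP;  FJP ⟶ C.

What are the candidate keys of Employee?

(C), (F, J)

{C}⁺: C→FJP adds F, J, P → {C, F, J, P}.
{F, J}⁺: F→P adds P; FJP→C adds C → {C, F, J, P}. Minimal: {J}⁺ = {J}; {F}⁺ = {F, P} — none reach the full schema.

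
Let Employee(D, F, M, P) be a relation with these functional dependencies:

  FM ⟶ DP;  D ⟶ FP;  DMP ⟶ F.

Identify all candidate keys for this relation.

{D, M}, {F, M}

Attribute M never appears on the right-hand side of any dependency, so M must belong to every candidate key.
{M}⁺ = {M}, which is not all of the schema, so we must add further attributes.
{D, M}⁺: D→FP adds F, P → {D, F, M, P}.
{F, M}⁺: FM→DP adds D, P → {D, F, M, P}.
Any other superkey contains one of these as a subset, so there are no further candidate keys.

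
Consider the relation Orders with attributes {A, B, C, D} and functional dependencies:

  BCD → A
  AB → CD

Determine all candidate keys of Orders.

(A, B), (B, C, D)

Attribute B never appears on the right-hand side of any dependency, so B must belong to every candidate key.
{B}⁺ = {B}, which is not all of the schema, so we must add further attributes.
{A, B}⁺: AB→CD adds C, D → {A, B, C, D}. Minimal: {B}⁺ = {B}; {A}⁺ = {A} — none reach the full schema.
{B, C, D}⁺: BCD→A adds A → {A, B, C, D}. Minimal: {C, D}⁺ = {C, D}; {B, D}⁺ = {B, D}; {B, C}⁺ = {B, C} — none reach the full schema.
Any other superkey contains one of these as a subset, so there are no further candidate keys.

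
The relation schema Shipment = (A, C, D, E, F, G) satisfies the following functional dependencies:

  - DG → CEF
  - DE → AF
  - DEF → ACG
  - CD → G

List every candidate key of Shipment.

{C, D}; {D, E}; {D, G}

Attribute D never appears on the right-hand side of any dependency, so D must belong to every candidate key.
{D}⁺ = {D}, which is not all of the schema, so we must add further attributes.
{C, D}⁺: CD→G adds G; DG→CEF adds E, F; DE→AF adds A → {A, C, D, E, F, G}. Minimal: {D}⁺ = {D}; {C}⁺ = {C} — none reach the full schema.
{D, E}⁺: DE→AF adds A, F; DEF→ACG adds C, G → {A, C, D, E, F, G}. Minimal: {E}⁺ = {E}; {D}⁺ = {D} — none reach the full schema.
{D, G}⁺: DG→CEF adds C, E, F; DE→AF adds A → {A, C, D, E, F, G}. Minimal: {G}⁺ = {G}; {D}⁺ = {D} — none reach the full schema.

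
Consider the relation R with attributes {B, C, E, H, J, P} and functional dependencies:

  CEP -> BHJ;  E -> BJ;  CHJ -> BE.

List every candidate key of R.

Attributes C, P never appear on any right-hand side, so every candidate key must contain {C, P}.
{C, P}⁺ = {C, P}, which is not all of the schema, so we must add further attributes.
{C, E, P}⁺: CEP→BHJ adds B, H, J → {B, C, E, H, J, P}.
{C, H, J, P}⁺: CHJ→BE adds B, E → {B, C, E, H, J, P}.

(C, E, P), (C, H, J, P)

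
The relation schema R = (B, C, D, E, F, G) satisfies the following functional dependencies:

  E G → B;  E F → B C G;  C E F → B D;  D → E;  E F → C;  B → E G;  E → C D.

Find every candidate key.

(B, F), (D, F), (E, F)

Attribute F never appears on the right-hand side of any dependency, so F must belong to every candidate key.
{F}⁺ = {F}, which is not all of the schema, so we must add further attributes.
{B, F}⁺: B→EG adds E, G; E→CD adds C, D → {B, C, D, E, F, G}. Minimal: {F}⁺ = {F}; {B}⁺ = {B, C, D, E, G} — none reach the full schema.
{D, F}⁺: D→E adds E; EF→C adds C; EF→BCG adds B, G → {B, C, D, E, F, G}. Minimal: {F}⁺ = {F}; {D}⁺ = {C, D, E} — none reach the full schema.
{E, F}⁺: EF→BCG adds B, C, G; CEF→BD adds D → {B, C, D, E, F, G}. Minimal: {F}⁺ = {F}; {E}⁺ = {C, D, E} — none reach the full schema.
Any other superkey contains one of these as a subset, so there are no further candidate keys.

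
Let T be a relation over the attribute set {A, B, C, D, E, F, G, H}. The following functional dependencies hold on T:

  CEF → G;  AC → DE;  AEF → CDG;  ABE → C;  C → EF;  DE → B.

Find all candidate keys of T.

{A, C, H}, {A, B, E, H}, {A, D, E, H}, {A, E, F, H}

{A, C, H}⁺: AC→DE adds D, E; C→EF adds F; DE→B adds B; CEF→G adds G → {A, B, C, D, E, F, G, H}. Minimal: {C, H}⁺ = {C, E, F, G, H}; {A, H}⁺ = {A, H}; {A, C}⁺ = {A, B, C, D, E, F, G} — none reach the full schema.
{A, B, E, H}⁺: ABE→C adds C; C→EF adds F; CEF→G adds G; AC→DE adds D → {A, B, C, D, E, F, G, H}. Minimal: {B, E, H}⁺ = {B, E, H}; {A, E, H}⁺ = {A, E, H}; {A, B, H}⁺ = {A, B, H}; … — none reach the full schema.
{A, D, E, H}⁺: DE→B adds B; ABE→C adds C; C→EF adds F; CEF→G adds G → {A, B, C, D, E, F, G, H}. Minimal: {D, E, H}⁺ = {B, D, E, H}; {A, E, H}⁺ = {A, E, H}; {A, D, H}⁺ = {A, D, H}; … — none reach the full schema.
{A, E, F, H}⁺: AEF→CDG adds C, D, G; DE→B adds B → {A, B, C, D, E, F, G, H}. Minimal: {E, F, H}⁺ = {E, F, H}; {A, F, H}⁺ = {A, F, H}; {A, E, H}⁺ = {A, E, H}; … — none reach the full schema.
Any other superkey contains one of these as a subset, so there are no further candidate keys.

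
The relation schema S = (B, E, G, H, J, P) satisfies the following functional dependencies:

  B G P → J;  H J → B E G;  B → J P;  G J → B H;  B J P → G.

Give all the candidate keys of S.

B; GJ; HJ

{B}⁺: B→JP adds J, P; BJP→G adds G; GJ→BH adds H; HJ→BEG adds E → {B, E, G, H, J, P}.
{G, J}⁺: GJ→BH adds B, H; HJ→BEG adds E; B→JP adds P → {B, E, G, H, J, P}.
{H, J}⁺: HJ→BEG adds B, E, G; B→JP adds P → {B, E, G, H, J, P}.
Any other superkey contains one of these as a subset, so there are no further candidate keys.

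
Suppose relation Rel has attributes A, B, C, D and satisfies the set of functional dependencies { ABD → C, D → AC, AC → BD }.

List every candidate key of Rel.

{D}⁺: D→AC adds A, C; AC→BD adds B → {A, B, C, D}.
{A, C}⁺: AC→BD adds B, D → {A, B, C, D}. Minimal: {C}⁺ = {C}; {A}⁺ = {A} — none reach the full schema.

D, AC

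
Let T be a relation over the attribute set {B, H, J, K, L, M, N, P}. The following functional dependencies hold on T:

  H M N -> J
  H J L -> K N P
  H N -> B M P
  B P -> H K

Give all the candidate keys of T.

{H, J, L}; {H, L, N}; {B, J, L, P}; {B, L, N, P}

Attribute L never appears on the right-hand side of any dependency, so L must belong to every candidate key.
{L}⁺ = {L}, which is not all of the schema, so we must add further attributes.
{H, J, L}⁺: HJL→KNP adds K, N, P; HN→BMP adds B, M → {B, H, J, K, L, M, N, P}. Minimal: {J, L}⁺ = {J, L}; {H, L}⁺ = {H, L}; {H, J}⁺ = {H, J} — none reach the full schema.
{H, L, N}⁺: HN→BMP adds B, M, P; BP→HK adds K; HMN→J adds J → {B, H, J, K, L, M, N, P}. Minimal: {L, N}⁺ = {L, N}; {H, N}⁺ = {B, H, J, K, M, N, P}; {H, L}⁺ = {H, L} — none reach the full schema.
{B, J, L, P}⁺: BP→HK adds H, K; HJL→KNP adds N; HN→BMP adds M → {B, H, J, K, L, M, N, P}. Minimal: {J, L, P}⁺ = {J, L, P}; {B, L, P}⁺ = {B, H, K, L, P}; {B, J, P}⁺ = {B, H, J, K, P}; … — none reach the full schema.
{B, L, N, P}⁺: BP→HK adds H, K; HN→BMP adds M; HMN→J adds J → {B, H, J, K, L, M, N, P}. Minimal: {L, N, P}⁺ = {L, N, P}; {B, N, P}⁺ = {B, H, J, K, M, N, P}; {B, L, P}⁺ = {B, H, K, L, P}; … — none reach the full schema.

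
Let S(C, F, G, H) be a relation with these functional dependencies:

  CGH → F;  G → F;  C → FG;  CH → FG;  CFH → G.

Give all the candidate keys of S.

{C, H}

Attributes C, H never appear on any right-hand side, so every candidate key must contain {C, H}.
{C, H}⁺ = {C, F, G, H}, which is all of the schema, so {C, H} is the only candidate key.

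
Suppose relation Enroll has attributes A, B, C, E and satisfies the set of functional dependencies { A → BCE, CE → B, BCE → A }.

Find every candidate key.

{A}, {C, E}

{A}⁺: A→BCE adds B, C, E → {A, B, C, E}.
{C, E}⁺: CE→B adds B; BCE→A adds A → {A, B, C, E}. Minimal: {E}⁺ = {E}; {C}⁺ = {C} — none reach the full schema.
Any other superkey contains one of these as a subset, so there are no further candidate keys.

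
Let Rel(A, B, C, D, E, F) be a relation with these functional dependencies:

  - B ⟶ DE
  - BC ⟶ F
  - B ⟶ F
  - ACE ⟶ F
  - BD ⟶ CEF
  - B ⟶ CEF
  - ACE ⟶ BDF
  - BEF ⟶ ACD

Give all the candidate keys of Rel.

B, ACE

{B}⁺: B→DE adds D, E; B→F adds F; BD→CEF adds C; BEF→ACD adds A → {A, B, C, D, E, F}.
{A, C, E}⁺: ACE→F adds F; ACE→BDF adds B, D → {A, B, C, D, E, F}. Minimal: {C, E}⁺ = {C, E}; {A, E}⁺ = {A, E}; {A, C}⁺ = {A, C} — none reach the full schema.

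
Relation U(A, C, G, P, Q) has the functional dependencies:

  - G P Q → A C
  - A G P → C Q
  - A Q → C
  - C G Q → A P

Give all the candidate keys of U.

AGP, AGQ, CGQ, GPQ

Attribute G never appears on the right-hand side of any dependency, so G must belong to every candidate key.
{G}⁺ = {G}, which is not all of the schema, so we must add further attributes.
{A, G, P}⁺: AGP→CQ adds C, Q → {A, C, G, P, Q}.
{A, G, Q}⁺: AQ→C adds C; CGQ→AP adds P → {A, C, G, P, Q}.
{C, G, Q}⁺: CGQ→AP adds A, P → {A, C, G, P, Q}.
{G, P, Q}⁺: GPQ→AC adds A, C → {A, C, G, P, Q}.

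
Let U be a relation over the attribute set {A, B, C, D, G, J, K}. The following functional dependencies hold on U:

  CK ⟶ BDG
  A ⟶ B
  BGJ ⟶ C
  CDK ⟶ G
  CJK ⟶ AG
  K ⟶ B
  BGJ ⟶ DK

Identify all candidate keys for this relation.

AGJ; BGJ; CJK; GJK

Attribute J never appears on the right-hand side of any dependency, so J must belong to every candidate key.
{J}⁺ = {J}, which is not all of the schema, so we must add further attributes.
{A, G, J}⁺: A→B adds B; BGJ→C adds C; BGJ→DK adds D, K → {A, B, C, D, G, J, K}. Minimal: {G, J}⁺ = {G, J}; {A, J}⁺ = {A, B, J}; {A, G}⁺ = {A, B, G} — none reach the full schema.
{B, G, J}⁺: BGJ→C adds C; BGJ→DK adds D, K; CJK→AG adds A → {A, B, C, D, G, J, K}. Minimal: {G, J}⁺ = {G, J}; {B, J}⁺ = {B, J}; {B, G}⁺ = {B, G} — none reach the full schema.
{C, J, K}⁺: CK→BDG adds B, D, G; CJK→AG adds A → {A, B, C, D, G, J, K}. Minimal: {J, K}⁺ = {B, J, K}; {C, K}⁺ = {B, C, D, G, K}; {C, J}⁺ = {C, J} — none reach the full schema.
{G, J, K}⁺: K→B adds B; BGJ→DK adds D; BGJ→C adds C; CJK→AG adds A → {A, B, C, D, G, J, K}. Minimal: {J, K}⁺ = {B, J, K}; {G, K}⁺ = {B, G, K}; {G, J}⁺ = {G, J} — none reach the full schema.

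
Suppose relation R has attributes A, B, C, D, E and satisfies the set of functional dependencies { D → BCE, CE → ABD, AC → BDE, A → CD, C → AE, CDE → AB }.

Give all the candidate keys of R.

(A), (C), (D)

{A}⁺: A→CD adds C, D; C→AE adds E; CDE→AB adds B → {A, B, C, D, E}.
{C}⁺: C→AE adds A, E; CE→ABD adds B, D → {A, B, C, D, E}.
{D}⁺: D→BCE adds B, C, E; CE→ABD adds A → {A, B, C, D, E}.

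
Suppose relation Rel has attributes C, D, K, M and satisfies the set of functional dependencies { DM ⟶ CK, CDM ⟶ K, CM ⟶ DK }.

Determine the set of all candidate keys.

(C, M), (D, M)

Attribute M never appears on the right-hand side of any dependency, so M must belong to every candidate key.
{M}⁺ = {M}, which is not all of the schema, so we must add further attributes.
{C, M}⁺: CM→DK adds D, K → {C, D, K, M}. Minimal: {M}⁺ = {M}; {C}⁺ = {C} — none reach the full schema.
{D, M}⁺: DM→CK adds C, K → {C, D, K, M}. Minimal: {M}⁺ = {M}; {D}⁺ = {D} — none reach the full schema.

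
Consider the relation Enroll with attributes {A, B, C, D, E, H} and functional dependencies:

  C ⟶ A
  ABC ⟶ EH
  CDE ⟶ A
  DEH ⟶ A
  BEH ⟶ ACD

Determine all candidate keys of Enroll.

Attribute B never appears on the right-hand side of any dependency, so B must belong to every candidate key.
{B}⁺ = {B}, which is not all of the schema, so we must add further attributes.
{B, C}⁺: C→A adds A; ABC→EH adds E, H; BEH→ACD adds D → {A, B, C, D, E, H}. Minimal: {C}⁺ = {A, C}; {B}⁺ = {B} — none reach the full schema.
{B, E, H}⁺: BEH→ACD adds A, C, D → {A, B, C, D, E, H}. Minimal: {E, H}⁺ = {E, H}; {B, H}⁺ = {B, H}; {B, E}⁺ = {B, E} — none reach the full schema.
Any other superkey contains one of these as a subset, so there are no further candidate keys.

BC, BEH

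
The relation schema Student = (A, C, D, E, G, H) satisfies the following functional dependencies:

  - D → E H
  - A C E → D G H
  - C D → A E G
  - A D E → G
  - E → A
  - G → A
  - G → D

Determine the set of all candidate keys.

{C, D}⁺: D→EH adds E, H; CD→AEG adds A, G → {A, C, D, E, G, H}. Minimal: {D}⁺ = {A, D, E, G, H}; {C}⁺ = {C} — none reach the full schema.
{C, E}⁺: E→A adds A; ACE→DGH adds D, G, H → {A, C, D, E, G, H}. Minimal: {E}⁺ = {A, E}; {C}⁺ = {C} — none reach the full schema.
{C, G}⁺: G→A adds A; G→D adds D; D→EH adds E, H → {A, C, D, E, G, H}. Minimal: {G}⁺ = {A, D, E, G, H}; {C}⁺ = {C} — none reach the full schema.
Any other superkey contains one of these as a subset, so there are no further candidate keys.

{C, D}; {C, E}; {C, G}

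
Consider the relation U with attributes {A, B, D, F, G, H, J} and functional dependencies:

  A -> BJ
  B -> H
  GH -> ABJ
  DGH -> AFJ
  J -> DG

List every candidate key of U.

A, BG, BJ, GH, HJ

{A}⁺: A→BJ adds B, J; B→H adds H; J→DG adds D, G; DGH→AFJ adds F → {A, B, D, F, G, H, J}.
{B, G}⁺: B→H adds H; GH→ABJ adds A, J; J→DG adds D; DGH→AFJ adds F → {A, B, D, F, G, H, J}. Minimal: {G}⁺ = {G}; {B}⁺ = {B, H} — none reach the full schema.
{B, J}⁺: B→H adds H; J→DG adds D, G; GH→ABJ adds A; DGH→AFJ adds F → {A, B, D, F, G, H, J}. Minimal: {J}⁺ = {D, G, J}; {B}⁺ = {B, H} — none reach the full schema.
{G, H}⁺: GH→ABJ adds A, B, J; J→DG adds D; DGH→AFJ adds F → {A, B, D, F, G, H, J}. Minimal: {H}⁺ = {H}; {G}⁺ = {G} — none reach the full schema.
{H, J}⁺: J→DG adds D, G; GH→ABJ adds A, B; DGH→AFJ adds F → {A, B, D, F, G, H, J}. Minimal: {J}⁺ = {D, G, J}; {H}⁺ = {H} — none reach the full schema.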